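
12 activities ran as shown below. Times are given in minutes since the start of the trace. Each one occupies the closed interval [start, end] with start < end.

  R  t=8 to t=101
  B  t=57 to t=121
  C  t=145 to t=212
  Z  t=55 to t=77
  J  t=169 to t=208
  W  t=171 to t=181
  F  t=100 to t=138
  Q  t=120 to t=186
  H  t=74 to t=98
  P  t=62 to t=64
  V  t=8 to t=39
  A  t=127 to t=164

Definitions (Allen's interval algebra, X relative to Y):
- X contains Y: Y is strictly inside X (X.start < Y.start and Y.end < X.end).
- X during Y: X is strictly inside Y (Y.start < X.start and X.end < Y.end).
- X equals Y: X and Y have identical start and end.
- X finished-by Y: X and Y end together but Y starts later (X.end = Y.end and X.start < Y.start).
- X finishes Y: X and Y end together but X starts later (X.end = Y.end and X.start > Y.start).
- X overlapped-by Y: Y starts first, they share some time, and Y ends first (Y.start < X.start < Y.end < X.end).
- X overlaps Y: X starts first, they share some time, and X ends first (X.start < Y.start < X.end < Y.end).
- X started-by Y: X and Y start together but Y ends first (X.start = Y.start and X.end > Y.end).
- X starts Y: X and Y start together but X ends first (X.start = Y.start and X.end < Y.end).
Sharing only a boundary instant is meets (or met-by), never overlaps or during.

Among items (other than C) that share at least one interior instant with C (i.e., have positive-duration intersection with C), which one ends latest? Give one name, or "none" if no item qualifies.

Target C = [t=145, t=212].
A [t=127, t=164] → overlaps → candidate.
B [t=57, t=121] → before → excluded.
F [t=100, t=138] → before → excluded.
H [t=74, t=98] → before → excluded.
J [t=169, t=208] → during → candidate.
P [t=62, t=64] → before → excluded.
Q [t=120, t=186] → overlaps → candidate.
R [t=8, t=101] → before → excluded.
V [t=8, t=39] → before → excluded.
W [t=171, t=181] → during → candidate.
Z [t=55, t=77] → before → excluded.
Among candidates, latest end is t=208 → J.

J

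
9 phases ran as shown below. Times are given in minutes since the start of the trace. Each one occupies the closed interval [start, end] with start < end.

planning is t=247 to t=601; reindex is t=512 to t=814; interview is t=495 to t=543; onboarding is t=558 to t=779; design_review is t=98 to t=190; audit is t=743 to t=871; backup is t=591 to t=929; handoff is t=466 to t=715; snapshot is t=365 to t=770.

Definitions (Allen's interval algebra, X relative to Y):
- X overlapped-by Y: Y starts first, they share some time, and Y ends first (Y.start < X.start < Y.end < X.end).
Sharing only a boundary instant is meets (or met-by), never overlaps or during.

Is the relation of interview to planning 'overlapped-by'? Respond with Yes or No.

No

interview = [t=495, t=543], planning = [t=247, t=601].
Actual relation of interview to planning: during.
Asked whether 'overlapped-by' holds → No.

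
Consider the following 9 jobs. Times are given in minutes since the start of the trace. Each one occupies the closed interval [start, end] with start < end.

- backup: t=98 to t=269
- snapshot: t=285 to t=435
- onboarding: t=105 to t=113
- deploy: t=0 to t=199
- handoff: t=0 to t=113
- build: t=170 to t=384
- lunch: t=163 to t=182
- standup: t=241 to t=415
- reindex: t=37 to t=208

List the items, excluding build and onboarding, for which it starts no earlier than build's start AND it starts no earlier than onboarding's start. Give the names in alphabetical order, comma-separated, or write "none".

Conditions: its start is no earlier than build's start (X.start >= t=170) AND its start is no earlier than onboarding's start (X.start >= t=105).
backup: start t=98 >= t=170? ✗; start t=98 >= t=105? ✗ → no.
deploy: start t=0 >= t=170? ✗; start t=0 >= t=105? ✗ → no.
handoff: start t=0 >= t=170? ✗; start t=0 >= t=105? ✗ → no.
lunch: start t=163 >= t=170? ✗; start t=163 >= t=105? ✓ → no.
reindex: start t=37 >= t=170? ✗; start t=37 >= t=105? ✗ → no.
snapshot: start t=285 >= t=170? ✓; start t=285 >= t=105? ✓ → yes.
standup: start t=241 >= t=170? ✓; start t=241 >= t=105? ✓ → yes.
Result: snapshot, standup.

snapshot, standup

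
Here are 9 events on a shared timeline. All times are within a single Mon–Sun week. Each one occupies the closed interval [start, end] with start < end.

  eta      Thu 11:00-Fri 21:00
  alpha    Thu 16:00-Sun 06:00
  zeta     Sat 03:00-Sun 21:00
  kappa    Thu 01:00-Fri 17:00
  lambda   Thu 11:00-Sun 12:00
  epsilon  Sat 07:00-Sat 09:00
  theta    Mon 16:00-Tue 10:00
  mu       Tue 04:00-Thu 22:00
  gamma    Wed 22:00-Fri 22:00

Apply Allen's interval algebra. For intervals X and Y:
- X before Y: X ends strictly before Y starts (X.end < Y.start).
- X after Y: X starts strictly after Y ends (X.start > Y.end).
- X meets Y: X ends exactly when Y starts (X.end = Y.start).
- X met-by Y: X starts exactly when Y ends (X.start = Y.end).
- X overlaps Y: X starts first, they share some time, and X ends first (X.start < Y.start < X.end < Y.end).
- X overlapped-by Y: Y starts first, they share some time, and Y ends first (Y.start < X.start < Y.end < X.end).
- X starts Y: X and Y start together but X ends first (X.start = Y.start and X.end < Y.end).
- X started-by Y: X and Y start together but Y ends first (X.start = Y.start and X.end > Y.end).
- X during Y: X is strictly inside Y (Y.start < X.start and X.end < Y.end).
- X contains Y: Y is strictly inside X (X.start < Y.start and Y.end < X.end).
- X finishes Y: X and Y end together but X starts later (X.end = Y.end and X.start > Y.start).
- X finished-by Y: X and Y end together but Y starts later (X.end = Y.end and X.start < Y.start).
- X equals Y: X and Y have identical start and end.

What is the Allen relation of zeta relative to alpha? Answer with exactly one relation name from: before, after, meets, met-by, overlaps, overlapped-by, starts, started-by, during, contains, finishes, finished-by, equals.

overlapped-by

zeta = [Sat 03:00, Sun 21:00]; alpha = [Thu 16:00, Sun 06:00].
Compare endpoints: zeta.start > alpha.start, zeta.start < alpha.end, zeta.end > alpha.start, zeta.end > alpha.end.
That pattern is 'overlapped-by'.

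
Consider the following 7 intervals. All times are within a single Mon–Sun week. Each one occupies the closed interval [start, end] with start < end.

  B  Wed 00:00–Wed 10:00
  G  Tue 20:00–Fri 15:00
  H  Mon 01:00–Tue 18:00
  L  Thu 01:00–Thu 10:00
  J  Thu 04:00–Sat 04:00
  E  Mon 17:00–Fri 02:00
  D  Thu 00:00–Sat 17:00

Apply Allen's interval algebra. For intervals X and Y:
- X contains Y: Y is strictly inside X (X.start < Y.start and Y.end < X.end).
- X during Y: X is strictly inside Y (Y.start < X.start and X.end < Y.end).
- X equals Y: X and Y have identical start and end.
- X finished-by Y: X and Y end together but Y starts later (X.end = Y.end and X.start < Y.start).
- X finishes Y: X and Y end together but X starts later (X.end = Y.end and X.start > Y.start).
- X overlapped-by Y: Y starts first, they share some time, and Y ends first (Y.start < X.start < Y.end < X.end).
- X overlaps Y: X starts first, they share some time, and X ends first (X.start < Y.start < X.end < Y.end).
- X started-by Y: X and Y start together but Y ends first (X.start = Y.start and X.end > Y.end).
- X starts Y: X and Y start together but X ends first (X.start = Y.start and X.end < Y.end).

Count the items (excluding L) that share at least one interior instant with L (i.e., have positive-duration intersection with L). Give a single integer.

Target L = [Thu 01:00, Thu 10:00].
B [Wed 00:00, Wed 10:00] → before → no.
D [Thu 00:00, Sat 17:00] → contains → counts.
E [Mon 17:00, Fri 02:00] → contains → counts.
G [Tue 20:00, Fri 15:00] → contains → counts.
H [Mon 01:00, Tue 18:00] → before → no.
J [Thu 04:00, Sat 04:00] → overlapped-by → counts.
Total: 4.

4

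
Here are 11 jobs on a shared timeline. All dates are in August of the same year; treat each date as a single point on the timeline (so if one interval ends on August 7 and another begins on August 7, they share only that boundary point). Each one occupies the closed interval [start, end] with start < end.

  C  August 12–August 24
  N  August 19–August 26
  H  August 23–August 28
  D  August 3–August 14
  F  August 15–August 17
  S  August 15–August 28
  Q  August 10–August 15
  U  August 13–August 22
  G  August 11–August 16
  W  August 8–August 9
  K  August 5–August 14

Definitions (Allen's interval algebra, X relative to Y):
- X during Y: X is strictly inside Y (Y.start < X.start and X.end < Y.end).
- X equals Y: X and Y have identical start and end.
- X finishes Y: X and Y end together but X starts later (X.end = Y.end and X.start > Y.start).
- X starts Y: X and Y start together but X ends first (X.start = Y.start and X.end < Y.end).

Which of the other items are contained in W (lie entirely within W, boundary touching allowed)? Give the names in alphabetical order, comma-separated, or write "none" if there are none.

none

Target W = [August 8, August 9].
C [August 12, August 24] → after → no.
D [August 3, August 14] → contains → no.
F [August 15, August 17] → after → no.
G [August 11, August 16] → after → no.
H [August 23, August 28] → after → no.
K [August 5, August 14] → contains → no.
N [August 19, August 26] → after → no.
Q [August 10, August 15] → after → no.
S [August 15, August 28] → after → no.
U [August 13, August 22] → after → no.
Result: none.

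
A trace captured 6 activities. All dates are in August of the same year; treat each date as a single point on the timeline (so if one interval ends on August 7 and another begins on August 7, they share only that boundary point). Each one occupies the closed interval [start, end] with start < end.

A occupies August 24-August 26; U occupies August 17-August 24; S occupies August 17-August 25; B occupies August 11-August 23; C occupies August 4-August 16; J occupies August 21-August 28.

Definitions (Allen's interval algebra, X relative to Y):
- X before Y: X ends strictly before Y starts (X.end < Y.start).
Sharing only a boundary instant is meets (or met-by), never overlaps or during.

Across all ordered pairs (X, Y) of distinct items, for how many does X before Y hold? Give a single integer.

5

Checking all 30 ordered pairs for relation 'before'; matching pairs in alphabetical order:
(B, A): B before A ✓
(C, A): C before A ✓
(C, J): C before J ✓
(C, S): C before S ✓
(C, U): C before U ✓
Count: 5.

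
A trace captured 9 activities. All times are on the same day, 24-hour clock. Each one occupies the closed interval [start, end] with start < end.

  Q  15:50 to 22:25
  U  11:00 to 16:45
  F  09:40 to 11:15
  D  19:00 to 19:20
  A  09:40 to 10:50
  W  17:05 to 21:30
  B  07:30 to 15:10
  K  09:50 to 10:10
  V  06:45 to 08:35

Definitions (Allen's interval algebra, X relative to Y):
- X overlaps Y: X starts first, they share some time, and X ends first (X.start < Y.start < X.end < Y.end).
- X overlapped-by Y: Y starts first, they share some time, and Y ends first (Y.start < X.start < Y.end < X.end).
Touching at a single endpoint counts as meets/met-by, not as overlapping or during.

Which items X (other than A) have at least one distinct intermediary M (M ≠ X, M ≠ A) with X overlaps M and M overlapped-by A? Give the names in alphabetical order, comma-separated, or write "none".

Target A = [09:40, 10:50].
Intermediaries M with M overlapped-by A: none.
Union: none.

none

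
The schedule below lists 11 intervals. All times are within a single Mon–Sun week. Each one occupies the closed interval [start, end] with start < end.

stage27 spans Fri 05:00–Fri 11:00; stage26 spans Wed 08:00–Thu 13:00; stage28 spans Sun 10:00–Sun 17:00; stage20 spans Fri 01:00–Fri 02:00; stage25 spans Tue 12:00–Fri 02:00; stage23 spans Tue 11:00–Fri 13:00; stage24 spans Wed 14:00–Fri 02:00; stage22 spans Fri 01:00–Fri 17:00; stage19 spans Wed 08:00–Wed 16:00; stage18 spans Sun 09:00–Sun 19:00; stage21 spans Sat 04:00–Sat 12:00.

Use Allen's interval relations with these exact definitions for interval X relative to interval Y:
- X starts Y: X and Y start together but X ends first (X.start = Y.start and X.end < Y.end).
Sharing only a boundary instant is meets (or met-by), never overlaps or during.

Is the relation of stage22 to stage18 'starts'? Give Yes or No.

No

stage22 = [Fri 01:00, Fri 17:00], stage18 = [Sun 09:00, Sun 19:00].
Actual relation of stage22 to stage18: before.
Asked whether 'starts' holds → No.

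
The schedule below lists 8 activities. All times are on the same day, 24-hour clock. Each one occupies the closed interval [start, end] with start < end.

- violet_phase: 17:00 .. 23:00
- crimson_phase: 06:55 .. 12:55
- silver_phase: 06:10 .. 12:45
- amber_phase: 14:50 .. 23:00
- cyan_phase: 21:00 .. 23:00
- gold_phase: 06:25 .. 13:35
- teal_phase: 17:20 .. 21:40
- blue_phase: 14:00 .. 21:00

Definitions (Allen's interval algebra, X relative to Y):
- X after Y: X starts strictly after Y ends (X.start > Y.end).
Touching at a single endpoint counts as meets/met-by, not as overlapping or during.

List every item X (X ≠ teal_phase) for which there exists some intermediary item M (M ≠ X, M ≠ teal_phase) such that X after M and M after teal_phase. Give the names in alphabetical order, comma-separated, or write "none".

none

Target teal_phase = [17:20, 21:40].
Intermediaries M with M after teal_phase: none.
Union: none.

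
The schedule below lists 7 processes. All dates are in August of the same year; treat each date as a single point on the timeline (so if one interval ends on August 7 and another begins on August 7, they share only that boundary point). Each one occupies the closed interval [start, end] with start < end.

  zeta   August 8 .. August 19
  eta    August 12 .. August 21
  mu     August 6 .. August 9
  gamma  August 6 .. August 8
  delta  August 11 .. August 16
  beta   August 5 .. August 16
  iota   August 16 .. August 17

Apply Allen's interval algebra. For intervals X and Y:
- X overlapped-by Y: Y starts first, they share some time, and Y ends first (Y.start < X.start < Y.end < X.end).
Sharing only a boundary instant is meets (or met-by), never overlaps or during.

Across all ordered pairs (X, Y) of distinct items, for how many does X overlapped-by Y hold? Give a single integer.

Checking all 42 ordered pairs for relation 'overlapped-by'; matching pairs in alphabetical order:
(eta, beta): eta overlapped-by beta ✓
(eta, delta): eta overlapped-by delta ✓
(eta, zeta): eta overlapped-by zeta ✓
(zeta, beta): zeta overlapped-by beta ✓
(zeta, mu): zeta overlapped-by mu ✓
Count: 5.

5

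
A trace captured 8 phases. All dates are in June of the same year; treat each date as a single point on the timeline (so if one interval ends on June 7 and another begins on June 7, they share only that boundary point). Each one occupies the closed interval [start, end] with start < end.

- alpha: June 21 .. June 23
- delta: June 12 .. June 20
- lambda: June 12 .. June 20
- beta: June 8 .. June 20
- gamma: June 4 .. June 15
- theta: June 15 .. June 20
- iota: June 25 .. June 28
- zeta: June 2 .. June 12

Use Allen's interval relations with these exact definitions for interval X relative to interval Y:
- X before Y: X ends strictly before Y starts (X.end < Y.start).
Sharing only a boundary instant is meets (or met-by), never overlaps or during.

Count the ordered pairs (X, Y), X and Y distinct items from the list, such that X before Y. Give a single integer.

14

Checking all 56 ordered pairs for relation 'before'; matching pairs in alphabetical order:
(alpha, iota): alpha before iota ✓
(beta, alpha): beta before alpha ✓
(beta, iota): beta before iota ✓
(delta, alpha): delta before alpha ✓
(delta, iota): delta before iota ✓
(gamma, alpha): gamma before alpha ✓
(gamma, iota): gamma before iota ✓
(lambda, alpha): lambda before alpha ✓
(lambda, iota): lambda before iota ✓
(theta, alpha): theta before alpha ✓
(theta, iota): theta before iota ✓
(zeta, alpha): zeta before alpha ✓
(zeta, iota): zeta before iota ✓
(zeta, theta): zeta before theta ✓
Count: 14.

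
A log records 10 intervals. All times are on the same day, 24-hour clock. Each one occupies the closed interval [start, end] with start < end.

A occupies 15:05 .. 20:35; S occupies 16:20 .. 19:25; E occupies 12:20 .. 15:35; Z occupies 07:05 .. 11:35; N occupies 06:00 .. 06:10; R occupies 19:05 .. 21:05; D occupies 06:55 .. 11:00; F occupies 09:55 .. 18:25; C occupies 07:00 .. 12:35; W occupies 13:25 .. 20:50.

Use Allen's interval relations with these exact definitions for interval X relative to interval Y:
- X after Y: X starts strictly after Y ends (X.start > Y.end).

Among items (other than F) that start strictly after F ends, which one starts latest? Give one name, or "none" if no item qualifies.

R

Target F = [09:55, 18:25].
A [15:05, 20:35] → overlapped-by → excluded.
C [07:00, 12:35] → overlaps → excluded.
D [06:55, 11:00] → overlaps → excluded.
E [12:20, 15:35] → during → excluded.
N [06:00, 06:10] → before → excluded.
R [19:05, 21:05] → after → candidate.
S [16:20, 19:25] → overlapped-by → excluded.
W [13:25, 20:50] → overlapped-by → excluded.
Z [07:05, 11:35] → overlaps → excluded.
Among candidates, latest start is 19:05 → R.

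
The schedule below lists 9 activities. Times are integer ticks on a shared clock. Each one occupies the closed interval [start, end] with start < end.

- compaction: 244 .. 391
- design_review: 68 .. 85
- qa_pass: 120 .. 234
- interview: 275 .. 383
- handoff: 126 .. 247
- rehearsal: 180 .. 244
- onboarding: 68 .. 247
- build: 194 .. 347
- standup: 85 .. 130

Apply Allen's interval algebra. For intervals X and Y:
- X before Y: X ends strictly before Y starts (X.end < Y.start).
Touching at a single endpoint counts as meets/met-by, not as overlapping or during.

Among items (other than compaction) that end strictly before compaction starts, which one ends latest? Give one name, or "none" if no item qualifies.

Target compaction = [244, 391].
build [194, 347] → overlaps → excluded.
design_review [68, 85] → before → candidate.
handoff [126, 247] → overlaps → excluded.
interview [275, 383] → during → excluded.
onboarding [68, 247] → overlaps → excluded.
qa_pass [120, 234] → before → candidate.
rehearsal [180, 244] → meets → excluded.
standup [85, 130] → before → candidate.
Among candidates, latest end is 234 → qa_pass.

qa_pass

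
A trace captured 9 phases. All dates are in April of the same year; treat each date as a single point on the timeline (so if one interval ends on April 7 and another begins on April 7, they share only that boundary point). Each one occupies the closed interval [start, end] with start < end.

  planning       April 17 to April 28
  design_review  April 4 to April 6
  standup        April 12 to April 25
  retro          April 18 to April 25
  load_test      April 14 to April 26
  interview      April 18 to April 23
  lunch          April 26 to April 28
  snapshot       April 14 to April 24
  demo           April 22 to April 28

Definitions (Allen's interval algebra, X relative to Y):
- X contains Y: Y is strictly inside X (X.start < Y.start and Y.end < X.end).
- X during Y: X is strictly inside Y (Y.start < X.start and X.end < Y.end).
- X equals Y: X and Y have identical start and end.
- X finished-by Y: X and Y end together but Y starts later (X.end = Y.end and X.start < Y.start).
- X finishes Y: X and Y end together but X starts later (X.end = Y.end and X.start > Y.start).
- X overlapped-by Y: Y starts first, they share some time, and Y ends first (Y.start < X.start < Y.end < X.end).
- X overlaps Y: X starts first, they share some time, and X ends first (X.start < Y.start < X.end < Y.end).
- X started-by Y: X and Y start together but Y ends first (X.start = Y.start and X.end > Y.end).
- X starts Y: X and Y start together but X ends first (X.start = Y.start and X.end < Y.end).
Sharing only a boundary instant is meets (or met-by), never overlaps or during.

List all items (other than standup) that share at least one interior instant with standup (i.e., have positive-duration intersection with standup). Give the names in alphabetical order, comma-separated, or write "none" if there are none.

demo, interview, load_test, planning, retro, snapshot

Target standup = [April 12, April 25].
demo [April 22, April 28] → overlapped-by → yes.
design_review [April 4, April 6] → before → no.
interview [April 18, April 23] → during → yes.
load_test [April 14, April 26] → overlapped-by → yes.
lunch [April 26, April 28] → after → no.
planning [April 17, April 28] → overlapped-by → yes.
retro [April 18, April 25] → finishes → yes.
snapshot [April 14, April 24] → during → yes.
Result: demo, interview, load_test, planning, retro, snapshot.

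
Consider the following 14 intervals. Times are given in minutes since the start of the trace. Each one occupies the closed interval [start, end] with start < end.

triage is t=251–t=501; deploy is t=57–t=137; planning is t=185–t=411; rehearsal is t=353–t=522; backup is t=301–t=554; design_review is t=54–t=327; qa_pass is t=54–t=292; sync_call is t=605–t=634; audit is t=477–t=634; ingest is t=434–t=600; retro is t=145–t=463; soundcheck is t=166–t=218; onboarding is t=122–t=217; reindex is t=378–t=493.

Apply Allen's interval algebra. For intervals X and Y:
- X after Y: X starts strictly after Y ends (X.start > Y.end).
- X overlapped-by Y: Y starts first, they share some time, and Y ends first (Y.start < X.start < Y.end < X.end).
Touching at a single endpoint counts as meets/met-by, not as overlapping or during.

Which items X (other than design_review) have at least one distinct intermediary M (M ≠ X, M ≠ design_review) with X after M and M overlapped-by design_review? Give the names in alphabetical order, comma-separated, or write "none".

audit, ingest, sync_call

Target design_review = [t=54, t=327].
Intermediaries M with M overlapped-by design_review: backup, planning, retro, triage.
Via backup — items with X after backup: sync_call.
Via planning — items with X after planning: audit, ingest, sync_call.
Via retro — items with X after retro: audit, sync_call.
Via triage — items with X after triage: sync_call.
Union: audit, ingest, sync_call.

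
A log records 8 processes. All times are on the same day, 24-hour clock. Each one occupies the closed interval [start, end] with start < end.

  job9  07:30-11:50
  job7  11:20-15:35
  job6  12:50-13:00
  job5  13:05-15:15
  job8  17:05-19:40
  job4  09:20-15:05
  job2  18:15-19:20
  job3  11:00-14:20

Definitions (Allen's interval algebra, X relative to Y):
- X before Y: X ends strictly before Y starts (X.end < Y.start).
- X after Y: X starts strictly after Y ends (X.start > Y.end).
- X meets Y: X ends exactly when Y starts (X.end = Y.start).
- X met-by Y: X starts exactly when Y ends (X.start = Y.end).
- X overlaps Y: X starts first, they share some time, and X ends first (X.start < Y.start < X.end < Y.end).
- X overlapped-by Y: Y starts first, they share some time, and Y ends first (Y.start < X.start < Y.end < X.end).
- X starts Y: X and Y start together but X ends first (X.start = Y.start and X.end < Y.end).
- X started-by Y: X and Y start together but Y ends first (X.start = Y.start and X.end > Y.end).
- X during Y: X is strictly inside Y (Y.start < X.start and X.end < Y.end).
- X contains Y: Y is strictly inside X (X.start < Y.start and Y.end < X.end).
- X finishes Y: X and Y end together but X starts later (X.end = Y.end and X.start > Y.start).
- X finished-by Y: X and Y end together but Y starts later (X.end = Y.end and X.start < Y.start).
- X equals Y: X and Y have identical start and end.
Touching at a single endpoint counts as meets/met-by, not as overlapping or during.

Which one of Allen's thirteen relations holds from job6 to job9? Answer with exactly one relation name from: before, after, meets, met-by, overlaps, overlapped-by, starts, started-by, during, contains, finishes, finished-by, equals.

after

job6 = [12:50, 13:00]; job9 = [07:30, 11:50].
Compare endpoints: job6.start > job9.start, job6.start > job9.end, job6.end > job9.start, job6.end > job9.end.
That pattern is 'after'.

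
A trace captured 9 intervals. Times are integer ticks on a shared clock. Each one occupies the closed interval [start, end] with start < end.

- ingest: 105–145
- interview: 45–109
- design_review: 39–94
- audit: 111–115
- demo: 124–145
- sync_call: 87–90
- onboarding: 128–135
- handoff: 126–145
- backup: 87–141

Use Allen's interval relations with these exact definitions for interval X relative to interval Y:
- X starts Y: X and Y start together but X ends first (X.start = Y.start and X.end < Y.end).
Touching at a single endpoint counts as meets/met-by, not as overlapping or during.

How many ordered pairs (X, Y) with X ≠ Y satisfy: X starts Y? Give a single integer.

1

Checking all 72 ordered pairs for relation 'starts'; matching pairs in alphabetical order:
(sync_call, backup): sync_call starts backup ✓
Count: 1.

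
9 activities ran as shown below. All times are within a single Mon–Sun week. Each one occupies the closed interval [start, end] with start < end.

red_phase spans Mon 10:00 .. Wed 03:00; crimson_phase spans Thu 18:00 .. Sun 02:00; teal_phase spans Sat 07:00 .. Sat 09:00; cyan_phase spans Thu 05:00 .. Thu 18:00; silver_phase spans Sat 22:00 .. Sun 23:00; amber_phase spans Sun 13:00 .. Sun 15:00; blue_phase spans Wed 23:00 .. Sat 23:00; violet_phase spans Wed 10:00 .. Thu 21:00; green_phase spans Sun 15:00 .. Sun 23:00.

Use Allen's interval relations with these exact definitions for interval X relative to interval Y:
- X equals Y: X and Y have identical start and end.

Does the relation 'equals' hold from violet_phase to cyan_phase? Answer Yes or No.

violet_phase = [Wed 10:00, Thu 21:00], cyan_phase = [Thu 05:00, Thu 18:00].
Actual relation of violet_phase to cyan_phase: contains.
Asked whether 'equals' holds → No.

No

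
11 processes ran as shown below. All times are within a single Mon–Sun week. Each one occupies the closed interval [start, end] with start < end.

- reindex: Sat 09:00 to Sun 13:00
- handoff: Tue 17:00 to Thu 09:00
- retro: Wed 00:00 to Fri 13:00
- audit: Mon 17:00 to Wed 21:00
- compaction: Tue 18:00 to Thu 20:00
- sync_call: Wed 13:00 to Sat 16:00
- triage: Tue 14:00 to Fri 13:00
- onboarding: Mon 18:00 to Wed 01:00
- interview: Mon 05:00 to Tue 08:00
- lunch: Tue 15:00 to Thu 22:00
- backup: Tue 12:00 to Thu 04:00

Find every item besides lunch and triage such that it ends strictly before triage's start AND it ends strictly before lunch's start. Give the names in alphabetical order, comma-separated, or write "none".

Conditions: its end is strictly before triage's start (X.end < Tue 14:00) AND its end is strictly before lunch's start (X.end < Tue 15:00).
audit: end Wed 21:00 < Tue 14:00? ✗; end Wed 21:00 < Tue 15:00? ✗ → no.
backup: end Thu 04:00 < Tue 14:00? ✗; end Thu 04:00 < Tue 15:00? ✗ → no.
compaction: end Thu 20:00 < Tue 14:00? ✗; end Thu 20:00 < Tue 15:00? ✗ → no.
handoff: end Thu 09:00 < Tue 14:00? ✗; end Thu 09:00 < Tue 15:00? ✗ → no.
interview: end Tue 08:00 < Tue 14:00? ✓; end Tue 08:00 < Tue 15:00? ✓ → yes.
onboarding: end Wed 01:00 < Tue 14:00? ✗; end Wed 01:00 < Tue 15:00? ✗ → no.
reindex: end Sun 13:00 < Tue 14:00? ✗; end Sun 13:00 < Tue 15:00? ✗ → no.
retro: end Fri 13:00 < Tue 14:00? ✗; end Fri 13:00 < Tue 15:00? ✗ → no.
sync_call: end Sat 16:00 < Tue 14:00? ✗; end Sat 16:00 < Tue 15:00? ✗ → no.
Result: interview.

interview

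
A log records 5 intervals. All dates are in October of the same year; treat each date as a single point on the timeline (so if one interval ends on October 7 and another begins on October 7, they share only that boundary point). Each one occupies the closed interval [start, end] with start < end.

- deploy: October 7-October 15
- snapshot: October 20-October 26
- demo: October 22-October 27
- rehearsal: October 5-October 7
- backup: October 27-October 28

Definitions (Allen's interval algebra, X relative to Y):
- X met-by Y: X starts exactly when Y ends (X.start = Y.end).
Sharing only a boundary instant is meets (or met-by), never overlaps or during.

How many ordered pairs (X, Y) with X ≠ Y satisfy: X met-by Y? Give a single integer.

2

Checking all 20 ordered pairs for relation 'met-by'; matching pairs in alphabetical order:
(backup, demo): backup met-by demo ✓
(deploy, rehearsal): deploy met-by rehearsal ✓
Count: 2.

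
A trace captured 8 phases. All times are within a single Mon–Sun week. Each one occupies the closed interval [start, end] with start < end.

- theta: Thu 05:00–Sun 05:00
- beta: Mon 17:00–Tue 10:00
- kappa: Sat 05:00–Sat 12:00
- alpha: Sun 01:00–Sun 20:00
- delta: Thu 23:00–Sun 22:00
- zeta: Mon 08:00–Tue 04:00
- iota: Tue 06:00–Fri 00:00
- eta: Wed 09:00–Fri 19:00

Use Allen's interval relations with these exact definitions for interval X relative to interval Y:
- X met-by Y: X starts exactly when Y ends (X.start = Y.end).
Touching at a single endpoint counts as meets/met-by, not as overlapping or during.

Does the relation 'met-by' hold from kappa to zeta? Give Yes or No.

No

kappa = [Sat 05:00, Sat 12:00], zeta = [Mon 08:00, Tue 04:00].
Actual relation of kappa to zeta: after.
Asked whether 'met-by' holds → No.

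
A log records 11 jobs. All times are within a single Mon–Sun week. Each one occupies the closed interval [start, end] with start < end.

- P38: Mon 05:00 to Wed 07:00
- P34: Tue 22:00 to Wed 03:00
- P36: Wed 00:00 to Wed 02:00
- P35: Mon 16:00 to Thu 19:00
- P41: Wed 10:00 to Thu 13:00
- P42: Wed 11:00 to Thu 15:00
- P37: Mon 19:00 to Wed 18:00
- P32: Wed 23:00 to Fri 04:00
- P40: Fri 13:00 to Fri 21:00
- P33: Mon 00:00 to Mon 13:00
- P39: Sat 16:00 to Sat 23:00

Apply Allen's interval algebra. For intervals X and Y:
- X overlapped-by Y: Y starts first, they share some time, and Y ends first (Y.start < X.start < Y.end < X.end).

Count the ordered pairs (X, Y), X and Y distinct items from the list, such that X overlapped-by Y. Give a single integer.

9

Checking all 110 ordered pairs for relation 'overlapped-by'; matching pairs in alphabetical order:
(P32, P35): P32 overlapped-by P35 ✓
(P32, P41): P32 overlapped-by P41 ✓
(P32, P42): P32 overlapped-by P42 ✓
(P35, P38): P35 overlapped-by P38 ✓
(P37, P38): P37 overlapped-by P38 ✓
(P38, P33): P38 overlapped-by P33 ✓
(P41, P37): P41 overlapped-by P37 ✓
(P42, P37): P42 overlapped-by P37 ✓
(P42, P41): P42 overlapped-by P41 ✓
Count: 9.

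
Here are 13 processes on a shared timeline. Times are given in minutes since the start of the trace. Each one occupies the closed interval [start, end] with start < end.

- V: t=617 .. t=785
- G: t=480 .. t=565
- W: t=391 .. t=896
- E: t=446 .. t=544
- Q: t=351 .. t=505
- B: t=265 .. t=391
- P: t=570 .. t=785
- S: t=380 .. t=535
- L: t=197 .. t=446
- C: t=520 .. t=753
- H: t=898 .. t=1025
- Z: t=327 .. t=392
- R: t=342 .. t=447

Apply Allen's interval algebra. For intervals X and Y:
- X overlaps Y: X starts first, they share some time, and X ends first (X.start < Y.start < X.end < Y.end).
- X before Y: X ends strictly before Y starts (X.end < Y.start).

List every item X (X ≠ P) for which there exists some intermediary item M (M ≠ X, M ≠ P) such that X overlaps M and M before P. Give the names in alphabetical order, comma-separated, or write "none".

Target P = [t=570, t=785].
Intermediaries M with M before P: B, E, G, L, Q, R, S, Z.
Via B — items with X overlaps B: none.
Via E — items with X overlaps E: Q, R, S.
Via G — items with X overlaps G: E, Q, S.
Via L — items with X overlaps L: none.
Via Q — items with X overlaps Q: B, L, R, Z.
Via R — items with X overlaps R: B, L, Z.
Via S — items with X overlaps S: B, L, Q, R, Z.
Via Z — items with X overlaps Z: B.
Union: B, E, L, Q, R, S, Z.

B, E, L, Q, R, S, Z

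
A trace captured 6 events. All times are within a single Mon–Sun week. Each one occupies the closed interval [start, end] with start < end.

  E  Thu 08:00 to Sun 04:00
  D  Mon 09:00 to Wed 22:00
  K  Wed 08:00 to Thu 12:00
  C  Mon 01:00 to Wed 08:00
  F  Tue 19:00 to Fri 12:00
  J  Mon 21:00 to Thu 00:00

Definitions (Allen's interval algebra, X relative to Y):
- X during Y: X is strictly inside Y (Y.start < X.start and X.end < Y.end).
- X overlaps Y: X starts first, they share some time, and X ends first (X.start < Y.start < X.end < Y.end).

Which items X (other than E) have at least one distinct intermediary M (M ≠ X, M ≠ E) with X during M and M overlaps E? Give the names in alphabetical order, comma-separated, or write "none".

K

Target E = [Thu 08:00, Sun 04:00].
Intermediaries M with M overlaps E: F, K.
Via F — items with X during F: K.
Via K — items with X during K: none.
Union: K.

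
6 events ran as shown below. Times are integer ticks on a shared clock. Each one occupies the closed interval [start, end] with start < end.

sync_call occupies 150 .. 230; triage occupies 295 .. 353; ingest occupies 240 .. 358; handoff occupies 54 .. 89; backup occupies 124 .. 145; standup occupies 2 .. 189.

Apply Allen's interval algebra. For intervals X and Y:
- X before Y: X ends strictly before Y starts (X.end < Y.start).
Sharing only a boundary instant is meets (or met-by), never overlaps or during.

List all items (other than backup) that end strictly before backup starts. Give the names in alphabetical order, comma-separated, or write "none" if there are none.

Target backup = [124, 145].
handoff [54, 89] → before → yes.
ingest [240, 358] → after → no.
standup [2, 189] → contains → no.
sync_call [150, 230] → after → no.
triage [295, 353] → after → no.
Result: handoff.

handoff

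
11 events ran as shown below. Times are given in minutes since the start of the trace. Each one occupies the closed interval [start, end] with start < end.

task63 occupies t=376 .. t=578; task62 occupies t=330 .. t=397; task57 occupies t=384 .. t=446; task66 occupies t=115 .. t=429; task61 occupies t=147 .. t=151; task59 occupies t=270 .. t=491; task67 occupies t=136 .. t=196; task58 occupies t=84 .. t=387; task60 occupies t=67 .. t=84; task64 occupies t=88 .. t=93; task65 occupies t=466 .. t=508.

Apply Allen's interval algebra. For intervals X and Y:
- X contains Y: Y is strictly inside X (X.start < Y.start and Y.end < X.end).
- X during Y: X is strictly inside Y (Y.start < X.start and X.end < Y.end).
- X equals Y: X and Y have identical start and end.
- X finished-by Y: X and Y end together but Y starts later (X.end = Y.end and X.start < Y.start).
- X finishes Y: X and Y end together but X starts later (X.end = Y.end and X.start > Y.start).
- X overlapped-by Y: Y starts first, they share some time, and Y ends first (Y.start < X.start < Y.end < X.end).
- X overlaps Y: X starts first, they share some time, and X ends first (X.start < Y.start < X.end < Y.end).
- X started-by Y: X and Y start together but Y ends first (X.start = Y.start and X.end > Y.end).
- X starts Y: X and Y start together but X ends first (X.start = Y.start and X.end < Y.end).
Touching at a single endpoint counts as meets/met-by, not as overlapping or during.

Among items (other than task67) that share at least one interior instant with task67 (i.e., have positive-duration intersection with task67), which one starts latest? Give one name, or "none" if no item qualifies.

task61

Target task67 = [t=136, t=196].
task57 [t=384, t=446] → after → excluded.
task58 [t=84, t=387] → contains → candidate.
task59 [t=270, t=491] → after → excluded.
task60 [t=67, t=84] → before → excluded.
task61 [t=147, t=151] → during → candidate.
task62 [t=330, t=397] → after → excluded.
task63 [t=376, t=578] → after → excluded.
task64 [t=88, t=93] → before → excluded.
task65 [t=466, t=508] → after → excluded.
task66 [t=115, t=429] → contains → candidate.
Among candidates, latest start is t=147 → task61.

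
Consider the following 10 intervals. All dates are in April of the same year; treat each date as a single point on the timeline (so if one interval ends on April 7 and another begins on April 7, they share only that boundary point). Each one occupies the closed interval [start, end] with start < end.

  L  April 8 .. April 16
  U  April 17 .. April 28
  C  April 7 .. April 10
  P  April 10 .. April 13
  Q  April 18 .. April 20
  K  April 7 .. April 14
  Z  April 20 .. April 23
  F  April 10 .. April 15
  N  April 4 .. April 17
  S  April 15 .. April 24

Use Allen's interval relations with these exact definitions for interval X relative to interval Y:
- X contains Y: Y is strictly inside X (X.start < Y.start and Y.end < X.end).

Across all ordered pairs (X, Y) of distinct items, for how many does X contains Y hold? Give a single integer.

Checking all 90 ordered pairs for relation 'contains'; matching pairs in alphabetical order:
(K, P): K contains P ✓
(L, F): L contains F ✓
(L, P): L contains P ✓
(N, C): N contains C ✓
(N, F): N contains F ✓
(N, K): N contains K ✓
(N, L): N contains L ✓
(N, P): N contains P ✓
(S, Q): S contains Q ✓
(S, Z): S contains Z ✓
(U, Q): U contains Q ✓
(U, Z): U contains Z ✓
Count: 12.

12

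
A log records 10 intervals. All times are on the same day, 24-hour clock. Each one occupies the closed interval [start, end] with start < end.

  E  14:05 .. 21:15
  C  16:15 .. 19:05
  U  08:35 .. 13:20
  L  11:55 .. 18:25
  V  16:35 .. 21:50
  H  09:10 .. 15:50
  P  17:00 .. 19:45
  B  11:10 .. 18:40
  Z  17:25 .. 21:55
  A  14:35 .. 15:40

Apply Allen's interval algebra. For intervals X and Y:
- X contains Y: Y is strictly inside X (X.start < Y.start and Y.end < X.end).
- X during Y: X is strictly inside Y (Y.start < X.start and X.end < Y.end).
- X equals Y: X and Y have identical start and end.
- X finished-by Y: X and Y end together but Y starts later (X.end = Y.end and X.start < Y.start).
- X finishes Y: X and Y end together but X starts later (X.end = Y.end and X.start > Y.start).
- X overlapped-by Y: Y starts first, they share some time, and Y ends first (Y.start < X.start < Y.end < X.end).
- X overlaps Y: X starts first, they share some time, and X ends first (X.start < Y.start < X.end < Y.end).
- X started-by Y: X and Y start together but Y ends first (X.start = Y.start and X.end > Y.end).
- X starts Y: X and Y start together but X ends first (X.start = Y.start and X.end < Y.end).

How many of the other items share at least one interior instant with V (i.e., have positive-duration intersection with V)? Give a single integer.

6

Target V = [16:35, 21:50].
A [14:35, 15:40] → before → no.
B [11:10, 18:40] → overlaps → counts.
C [16:15, 19:05] → overlaps → counts.
E [14:05, 21:15] → overlaps → counts.
H [09:10, 15:50] → before → no.
L [11:55, 18:25] → overlaps → counts.
P [17:00, 19:45] → during → counts.
U [08:35, 13:20] → before → no.
Z [17:25, 21:55] → overlapped-by → counts.
Total: 6.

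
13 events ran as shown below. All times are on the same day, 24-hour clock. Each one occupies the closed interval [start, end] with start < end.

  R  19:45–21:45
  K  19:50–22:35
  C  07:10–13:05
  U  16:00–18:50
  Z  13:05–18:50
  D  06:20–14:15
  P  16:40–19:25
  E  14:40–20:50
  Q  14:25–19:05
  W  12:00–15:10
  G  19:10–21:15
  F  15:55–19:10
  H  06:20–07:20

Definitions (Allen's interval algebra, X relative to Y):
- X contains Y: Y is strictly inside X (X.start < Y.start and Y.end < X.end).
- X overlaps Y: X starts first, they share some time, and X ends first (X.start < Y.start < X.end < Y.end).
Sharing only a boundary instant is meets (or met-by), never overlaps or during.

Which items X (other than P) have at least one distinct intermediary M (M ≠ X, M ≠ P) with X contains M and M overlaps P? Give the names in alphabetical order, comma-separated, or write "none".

E, F, Q

Target P = [16:40, 19:25].
Intermediaries M with M overlaps P: F, Q, U, Z.
Via F — items with X contains F: E.
Via Q — items with X contains Q: none.
Via U — items with X contains U: E, F, Q.
Via Z — items with X contains Z: none.
Union: E, F, Q.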